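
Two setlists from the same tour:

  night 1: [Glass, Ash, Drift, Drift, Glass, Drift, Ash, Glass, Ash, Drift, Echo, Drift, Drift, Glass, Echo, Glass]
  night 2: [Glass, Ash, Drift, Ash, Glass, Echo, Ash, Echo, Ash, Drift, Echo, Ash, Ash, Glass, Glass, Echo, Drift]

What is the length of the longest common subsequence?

Taking Glass (night 1 #1, night 2 #1); then Ash (night 1 #2, night 2 #2); then Drift (night 1 #3, night 2 #3); then Glass (night 1 #5, night 2 #5); then Ash (night 1 #7, night 2 #7); then Ash (night 1 #9, night 2 #9); then Drift (night 1 #10, night 2 #10); then Echo (night 1 #11, night 2 #11); then Glass (night 1 #14, night 2 #15); then Echo (night 1 #15, night 2 #16) gives a common subsequence of length 10. dp[16][17] = 10 confirms this is the maximum.

10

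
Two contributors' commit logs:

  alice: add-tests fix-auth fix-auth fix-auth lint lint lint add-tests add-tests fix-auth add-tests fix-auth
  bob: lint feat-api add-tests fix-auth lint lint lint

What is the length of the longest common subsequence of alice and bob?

5

One common subsequence of length 5: add-tests (alice #1, bob #3); then fix-auth (alice #4, bob #4); then lint (alice #5, bob #5); then lint (alice #6, bob #6); then lint (alice #7, bob #7). The LCS DP gives dp[12][7] = 5, so this is optimal.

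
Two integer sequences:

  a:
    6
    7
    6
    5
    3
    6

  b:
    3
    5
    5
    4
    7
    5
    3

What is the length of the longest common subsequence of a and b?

Let dp[i][j] be the LCS length of the first i values of a and the first j values of b. dp[i][j] = dp[i-1][j-1]+1 when the i-th and j-th values match, else max(dp[i-1][j], dp[i][j-1]).
    ·  3  5  5  4  7  5  3
 ·  0  0  0  0  0  0  0  0
 6  0  0  0  0  0  0  0  0
 7  0  0  0  0  0  1  1  1
 6  0  0  0  0  0  1  1  1
 5  0  0  1  1  1  1  2  2
 3  0  1  1  1  1  1  2  3
 6  0  1  1  1  1  1  2  3
dp[6][7] = 3. One LCS (by backtracking along matches): 7, 5, 3.

3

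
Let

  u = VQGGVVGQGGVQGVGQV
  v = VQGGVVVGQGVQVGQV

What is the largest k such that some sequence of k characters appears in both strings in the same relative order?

15

Taking V at u[1]=v[1]; then Q at u[2]=v[2]; then G at u[3]=v[3]; then G at u[4]=v[4]; then V at u[5]=v[6]; then V at u[6]=v[7]; then G at u[7]=v[8]; then Q at u[8]=v[9]; then G at u[10]=v[10]; then V at u[11]=v[11]; then Q at u[12]=v[12]; then V at u[14]=v[13]; then G at u[15]=v[14]; then Q at u[16]=v[15]; then V at u[17]=v[16] gives a common subsequence of length 15, and the DP table's final entry dp[17][16] is also 15, so no common subsequence is longer.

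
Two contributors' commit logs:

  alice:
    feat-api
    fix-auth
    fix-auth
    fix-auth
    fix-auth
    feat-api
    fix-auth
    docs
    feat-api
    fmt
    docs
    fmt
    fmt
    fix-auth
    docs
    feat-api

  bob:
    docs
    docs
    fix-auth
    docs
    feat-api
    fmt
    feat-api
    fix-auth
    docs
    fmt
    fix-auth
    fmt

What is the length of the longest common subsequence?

One common subsequence of length 7: fix-auth (alice #7, bob #3), then docs (alice #8, bob #4), then feat-api (alice #9, bob #5), then fmt (alice #10, bob #6), then docs (alice #11, bob #9), then fmt (alice #12, bob #10), then fmt (alice #13, bob #12). Since dp[16][12] = 7, nothing longer is possible.

7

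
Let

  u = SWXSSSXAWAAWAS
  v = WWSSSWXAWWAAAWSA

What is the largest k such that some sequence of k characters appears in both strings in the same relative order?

One common subsequence of length 11: W at u[2]=v[2]; then S at u[4]=v[3]; then S at u[5]=v[4]; then S at u[6]=v[5]; then X at u[7]=v[7]; then A at u[8]=v[8]; then W at u[9]=v[10]; then A at u[10]=v[12]; then A at u[11]=v[13]; then W at u[12]=v[14]; then A at u[13]=v[16]. The LCS DP gives dp[14][16] = 11, so this is optimal.

11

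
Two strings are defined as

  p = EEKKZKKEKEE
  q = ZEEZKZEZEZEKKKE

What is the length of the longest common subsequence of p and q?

Taking E [1,2], then E [2,3], then K [3,5], then Z [5,10], then K [6,12], then K [7,13], then K [9,14], then E [11,15] gives a common subsequence of length 8. Since dp[11][15] = 8, nothing longer is possible.

8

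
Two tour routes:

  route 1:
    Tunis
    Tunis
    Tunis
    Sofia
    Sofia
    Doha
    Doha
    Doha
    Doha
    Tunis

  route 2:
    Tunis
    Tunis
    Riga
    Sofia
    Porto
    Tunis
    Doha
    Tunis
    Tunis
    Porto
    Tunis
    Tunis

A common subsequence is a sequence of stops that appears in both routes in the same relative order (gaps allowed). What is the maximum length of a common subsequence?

One common subsequence of length 5: Tunis (route 1 #1, route 2 #1); then Tunis (route 1 #2, route 2 #2); then Tunis (route 1 #3, route 2 #6); then Doha (route 1 #6, route 2 #7); then Tunis (route 1 #10, route 2 #12). dp[10][12] = 5 confirms this is the maximum.

5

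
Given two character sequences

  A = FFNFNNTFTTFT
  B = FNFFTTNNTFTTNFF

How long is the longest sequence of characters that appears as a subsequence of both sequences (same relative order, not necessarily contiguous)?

One common subsequence of length 10: F [1,1], F [2,3], F [4,4], N [5,7], N [6,8], T [7,9], F [8,10], T [9,11], T [10,12], F [11,15]. The LCS DP gives dp[12][15] = 10, so this is optimal.

10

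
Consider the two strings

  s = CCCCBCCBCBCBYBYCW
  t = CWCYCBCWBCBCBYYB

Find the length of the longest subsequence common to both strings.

12

Taking C (s #1, t #1), then C (s #2, t #3), then C (s #4, t #5), then B (s #5, t #6), then C (s #6, t #7), then B (s #8, t #9), then C (s #9, t #10), then B (s #10, t #11), then C (s #11, t #12), then B (s #12, t #13), then Y (s #13, t #15), then B (s #14, t #16) gives a common subsequence of length 12, and the DP table's final entry dp[17][16] is also 12, so no common subsequence is longer.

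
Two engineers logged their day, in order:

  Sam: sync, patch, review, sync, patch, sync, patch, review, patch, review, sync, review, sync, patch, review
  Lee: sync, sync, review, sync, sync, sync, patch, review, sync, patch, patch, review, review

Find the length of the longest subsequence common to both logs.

Match sync [1,2], review [3,3], sync [4,6], patch [5,7], sync [6,9], patch [7,10], patch [9,11], review [12,12], review [15,13] — 9 tasks in the same relative order in both, and the DP table's final entry dp[15][13] is also 9, so no common subsequence is longer.

9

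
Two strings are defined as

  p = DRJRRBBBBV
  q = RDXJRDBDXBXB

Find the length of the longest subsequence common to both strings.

6

Let dp[i][j] be the LCS length of the first i characters of p and the first j characters of q. dp[i][j] = dp[i-1][j-1]+1 when the i-th and j-th characters match, else max(dp[i-1][j], dp[i][j-1]).
    ·  R  D  X  J  R  D  B  D  X  B  X  B
 ·  0  0  0  0  0  0  0  0  0  0  0  0  0
 D  0  0  1  1  1  1  1  1  1  1  1  1  1
 R  0  1  1  1  1  2  2  2  2  2  2  2  2
 J  0  1  1  1  2  2  2  2  2  2  2  2  2
 R  0  1  1  1  2  3  3  3  3  3  3  3  3
 R  0  1  1  1  2  3  3  3  3  3  3  3  3
 B  0  1  1  1  2  3  3  4  4  4  4  4  4
 B  0  1  1  1  2  3  3  4  4  4  5  5  5
 B  0  1  1  1  2  3  3  4  4  4  5  5  6
 B  0  1  1  1  2  3  3  4  4  4  5  5  6
 V  0  1  1  1  2  3  3  4  4  4  5  5  6
dp[10][12] = 6. One LCS (by backtracking along matches): DJRBBB.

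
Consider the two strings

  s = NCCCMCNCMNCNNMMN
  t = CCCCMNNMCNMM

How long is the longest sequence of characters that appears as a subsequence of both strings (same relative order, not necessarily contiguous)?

Match C [2,2], then C [3,3], then C [4,4], then M [5,5], then N [7,7], then M [9,8], then C [11,9], then N [13,10], then M [14,11], then M [15,12] — 10 characters in the same relative order in both, and the DP table's final entry dp[16][12] is also 10, so no common subsequence is longer.

10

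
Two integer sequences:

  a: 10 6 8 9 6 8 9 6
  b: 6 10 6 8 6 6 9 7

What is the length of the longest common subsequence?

Pick 10 at a[1]=b[2], then 6 at a[2]=b[3], then 8 at a[3]=b[4], then 6 at a[5]=b[6], then 9 at a[7]=b[7]; all 5 values appear in both, in order. Since dp[8][8] = 5, nothing longer is possible.

5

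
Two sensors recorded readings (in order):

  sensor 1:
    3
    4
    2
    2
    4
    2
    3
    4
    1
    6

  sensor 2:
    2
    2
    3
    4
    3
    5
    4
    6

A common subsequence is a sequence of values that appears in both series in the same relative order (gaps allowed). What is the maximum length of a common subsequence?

6

Let dp[i][j] be the LCS length of the first i values of sensor 1 and the first j values of sensor 2. dp[i][j] = dp[i-1][j-1]+1 when the i-th and j-th values match, else max(dp[i-1][j], dp[i][j-1]).
    ·  2  2  3  4  3  5  4  6
 ·  0  0  0  0  0  0  0  0  0
 3  0  0  0  1  1  1  1  1  1
 4  0  0  0  1  2  2  2  2  2
 2  0  1  1  1  2  2  2  2  2
 2  0  1  2  2  2  2  2  2  2
 4  0  1  2  2  3  3  3  3  3
 2  0  1  2  2  3  3  3  3  3
 3  0  1  2  3  3  4  4  4  4
 4  0  1  2  3  4  4  4  5  5
 1  0  1  2  3  4  4  4  5  5
 6  0  1  2  3  4  4  4  5  6
dp[10][8] = 6. One LCS (by backtracking along matches): 2, 2, 4, 3, 4, 6.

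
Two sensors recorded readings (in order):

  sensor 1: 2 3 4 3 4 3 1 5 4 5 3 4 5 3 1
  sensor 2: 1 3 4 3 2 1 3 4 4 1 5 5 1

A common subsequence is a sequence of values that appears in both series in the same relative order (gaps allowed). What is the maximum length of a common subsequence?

Taking 2 (sensor 1 #1, sensor 2 #5), 3 (sensor 1 #2, sensor 2 #7), 4 (sensor 1 #3, sensor 2 #8), 4 (sensor 1 #5, sensor 2 #9), 1 (sensor 1 #7, sensor 2 #10), 5 (sensor 1 #10, sensor 2 #11), 5 (sensor 1 #13, sensor 2 #12), 1 (sensor 1 #15, sensor 2 #13) gives a common subsequence of length 8. Since dp[15][13] = 8, nothing longer is possible.

8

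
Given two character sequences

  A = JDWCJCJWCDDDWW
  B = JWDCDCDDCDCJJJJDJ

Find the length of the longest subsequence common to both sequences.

7

Match J (A #1, B #1) → D (A #2, B #3) → C (A #4, B #4) → C (A #6, B #6) → C (A #9, B #9) → D (A #10, B #10) → D (A #11, B #16) — 7 characters in the same relative order in both. Since dp[14][17] = 7, nothing longer is possible.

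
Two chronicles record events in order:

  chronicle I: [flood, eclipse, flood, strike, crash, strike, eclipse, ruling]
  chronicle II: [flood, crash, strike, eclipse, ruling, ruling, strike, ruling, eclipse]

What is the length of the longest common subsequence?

One common subsequence of length 5: flood (chronicle I #3, chronicle II #1); then crash (chronicle I #5, chronicle II #2); then strike (chronicle I #6, chronicle II #3); then eclipse (chronicle I #7, chronicle II #4); then ruling (chronicle I #8, chronicle II #8). dp[8][9] = 5 confirms this is the maximum.

5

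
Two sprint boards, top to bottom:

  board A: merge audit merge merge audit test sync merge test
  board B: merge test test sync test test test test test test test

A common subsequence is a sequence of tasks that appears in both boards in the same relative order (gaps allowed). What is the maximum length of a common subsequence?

4

Match merge at board A[1]=board B[1], test at board A[6]=board B[3], sync at board A[7]=board B[4], test at board A[9]=board B[11] — 4 tasks in the same relative order in both. dp[9][11] = 4 confirms this is the maximum.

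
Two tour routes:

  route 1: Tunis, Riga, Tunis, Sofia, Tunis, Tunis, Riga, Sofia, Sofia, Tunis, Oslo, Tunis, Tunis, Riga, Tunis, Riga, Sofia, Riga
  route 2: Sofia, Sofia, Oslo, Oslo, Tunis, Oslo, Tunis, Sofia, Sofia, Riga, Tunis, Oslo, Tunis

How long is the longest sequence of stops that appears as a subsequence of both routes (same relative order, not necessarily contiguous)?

8

Pick Sofia [4,2] → Tunis [5,5] → Tunis [6,7] → Sofia [8,8] → Sofia [9,9] → Tunis [10,11] → Oslo [11,12] → Tunis [15,13]; all 8 stops appear in both, in order. dp[18][13] = 8 confirms this is the maximum.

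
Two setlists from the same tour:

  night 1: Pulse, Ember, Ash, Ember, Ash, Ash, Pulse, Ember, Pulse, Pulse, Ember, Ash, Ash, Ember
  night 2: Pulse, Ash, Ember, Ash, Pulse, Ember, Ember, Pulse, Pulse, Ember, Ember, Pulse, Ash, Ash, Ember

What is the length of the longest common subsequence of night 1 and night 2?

12

Taking Pulse at night 1[1]=night 2[1] → Ash at night 1[3]=night 2[2] → Ember at night 1[4]=night 2[3] → Ash at night 1[6]=night 2[4] → Pulse at night 1[7]=night 2[5] → Ember at night 1[8]=night 2[7] → Pulse at night 1[9]=night 2[8] → Pulse at night 1[10]=night 2[9] → Ember at night 1[11]=night 2[11] → Ash at night 1[12]=night 2[13] → Ash at night 1[13]=night 2[14] → Ember at night 1[14]=night 2[15] gives a common subsequence of length 12. dp[14][15] = 12 confirms this is the maximum.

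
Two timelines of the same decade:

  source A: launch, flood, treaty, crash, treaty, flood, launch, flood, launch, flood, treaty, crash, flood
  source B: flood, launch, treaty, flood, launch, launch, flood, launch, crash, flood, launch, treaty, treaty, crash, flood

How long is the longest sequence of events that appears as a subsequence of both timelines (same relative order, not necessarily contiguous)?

Match launch [1,2] → treaty [5,3] → flood [6,4] → launch [7,6] → flood [8,7] → launch [9,8] → flood [10,10] → treaty [11,13] → crash [12,14] → flood [13,15] — 10 events in the same relative order in both. Since dp[13][15] = 10, nothing longer is possible.

10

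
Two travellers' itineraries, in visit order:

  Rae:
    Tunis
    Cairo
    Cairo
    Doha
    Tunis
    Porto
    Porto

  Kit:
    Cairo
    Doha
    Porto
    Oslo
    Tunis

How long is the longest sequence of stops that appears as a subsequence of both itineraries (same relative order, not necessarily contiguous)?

Match Cairo [3,1], Doha [4,2], Tunis [5,5] — 3 stops in the same relative order in both. The LCS DP gives dp[7][5] = 3, so this is optimal.

3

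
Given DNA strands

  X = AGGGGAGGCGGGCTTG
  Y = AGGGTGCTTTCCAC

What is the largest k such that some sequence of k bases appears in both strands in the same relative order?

8

Taking A [1,1] → G [2,2] → G [3,3] → G [4,4] → G [8,6] → C [9,7] → T [14,9] → T [15,10] gives a common subsequence of length 8, and the DP table's final entry dp[16][14] is also 8, so no common subsequence is longer.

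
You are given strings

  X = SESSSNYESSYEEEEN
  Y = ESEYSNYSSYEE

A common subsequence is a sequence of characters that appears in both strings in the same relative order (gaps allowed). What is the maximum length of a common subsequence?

Match S (X #1, Y #2), then E (X #2, Y #3), then S (X #5, Y #5), then N (X #6, Y #6), then Y (X #7, Y #7), then S (X #9, Y #8), then S (X #10, Y #9), then Y (X #11, Y #10), then E (X #14, Y #11), then E (X #15, Y #12) — 10 characters in the same relative order in both. Since dp[16][12] = 10, nothing longer is possible.

10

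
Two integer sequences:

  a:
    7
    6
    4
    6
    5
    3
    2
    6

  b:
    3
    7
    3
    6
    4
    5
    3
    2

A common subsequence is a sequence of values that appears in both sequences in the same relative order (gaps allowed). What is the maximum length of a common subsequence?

6

Match 7 [1,2]; then 6 [2,4]; then 4 [3,5]; then 5 [5,6]; then 3 [6,7]; then 2 [7,8] — 6 values in the same relative order in both. The LCS DP gives dp[8][8] = 6, so this is optimal.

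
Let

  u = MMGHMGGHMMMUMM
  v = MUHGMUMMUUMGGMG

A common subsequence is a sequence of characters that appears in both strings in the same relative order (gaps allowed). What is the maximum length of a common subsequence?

9

One common subsequence of length 9: M [1,1], H [4,3], G [7,4], M [9,5], M [10,7], M [11,8], U [12,10], M [13,11], M [14,14], and the DP table's final entry dp[14][15] is also 9, so no common subsequence is longer.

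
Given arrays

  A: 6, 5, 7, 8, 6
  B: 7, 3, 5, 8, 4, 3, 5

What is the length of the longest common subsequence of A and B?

2

Let dp[i][j] be the LCS length of the first i values of A and the first j values of B. dp[i][j] = dp[i-1][j-1]+1 when the i-th and j-th values match, else max(dp[i-1][j], dp[i][j-1]).
    ·  7  3  5  8  4  3  5
 ·  0  0  0  0  0  0  0  0
 6  0  0  0  0  0  0  0  0
 5  0  0  0  1  1  1  1  1
 7  0  1  1  1  1  1  1  1
 8  0  1  1  1  2  2  2  2
 6  0  1  1  1  2  2  2  2
dp[5][7] = 2. One LCS (by backtracking along matches): 5, 8.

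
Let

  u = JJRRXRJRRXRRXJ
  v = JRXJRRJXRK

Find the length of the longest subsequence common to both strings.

8

Let dp[i][j] be the LCS length of the first i characters of u and the first j characters of v. dp[i][j] = dp[i-1][j-1]+1 when the i-th and j-th characters match, else max(dp[i-1][j], dp[i][j-1]).
    ·  J  R  X  J  R  R  J  X  R  K
 ·  0  0  0  0  0  0  0  0  0  0  0
 J  0  1  1  1  1  1  1  1  1  1  1
 J  0  1  1  1  2  2  2  2  2  2  2
 R  0  1  2  2  2  3  3  3  3  3  3
 R  0  1  2  2  2  3  4  4  4  4  4
 X  0  1  2  3  3  3  4  4  5  5  5
 R  0  1  2  3  3  4  4  4  5  6  6
 J  0  1  2  3  4  4  4  5  5  6  6
 R  0  1  2  3  4  5  5  5  5  6  6
 R  0  1  2  3  4  5  6  6  6  6  6
 X  0  1  2  3  4  5  6  6  7  7  7
 R  0  1  2  3  4  5  6  6  7  8  8
 R  0  1  2  3  4  5  6  6  7  8  8
 X  0  1  2  3  4  5  6  6  7  8  8
 J  0  1  2  3  4  5  6  7  7  8  8
dp[14][10] = 8. One LCS (by backtracking along matches): JRXJRRXR.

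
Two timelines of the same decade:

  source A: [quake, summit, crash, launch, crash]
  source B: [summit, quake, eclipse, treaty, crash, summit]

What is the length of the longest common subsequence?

One common subsequence of length 2: quake [1,2]; then summit [2,6]. Since dp[5][6] = 2, nothing longer is possible.

2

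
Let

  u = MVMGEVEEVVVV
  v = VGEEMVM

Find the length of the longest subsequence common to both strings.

5

Let dp[i][j] be the LCS length of the first i characters of u and the first j characters of v. dp[i][j] = dp[i-1][j-1]+1 when the i-th and j-th characters match, else max(dp[i-1][j], dp[i][j-1]).
    ·  V  G  E  E  M  V  M
 ·  0  0  0  0  0  0  0  0
 M  0  0  0  0  0  1  1  1
 V  0  1  1  1  1  1  2  2
 M  0  1  1  1  1  2  2  3
 G  0  1  2  2  2  2  2  3
 E  0  1  2  3  3  3  3  3
 V  0  1  2  3  3  3  4  4
 E  0  1  2  3  4  4  4  4
 E  0  1  2  3  4  4  4  4
 V  0  1  2  3  4  4  5  5
 V  0  1  2  3  4  4  5  5
 V  0  1  2  3  4  4  5  5
 V  0  1  2  3  4  4  5  5
dp[12][7] = 5. One LCS (by backtracking along matches): VGEEV.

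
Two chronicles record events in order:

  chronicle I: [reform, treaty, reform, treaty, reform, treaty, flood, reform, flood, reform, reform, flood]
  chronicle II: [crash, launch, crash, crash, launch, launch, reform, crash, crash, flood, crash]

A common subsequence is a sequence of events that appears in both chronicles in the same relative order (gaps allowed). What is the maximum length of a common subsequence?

2

One common subsequence of length 2: reform (chronicle I #1, chronicle II #7), then flood (chronicle I #7, chronicle II #10). dp[12][11] = 2 confirms this is the maximum.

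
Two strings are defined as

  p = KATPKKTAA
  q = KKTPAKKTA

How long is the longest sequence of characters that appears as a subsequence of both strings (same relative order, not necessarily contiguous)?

7

Let dp[i][j] be the LCS length of the first i characters of p and the first j characters of q. dp[i][j] = dp[i-1][j-1]+1 when the i-th and j-th characters match, else max(dp[i-1][j], dp[i][j-1]).
    ·  K  K  T  P  A  K  K  T  A
 ·  0  0  0  0  0  0  0  0  0  0
 K  0  1  1  1  1  1  1  1  1  1
 A  0  1  1  1  1  2  2  2  2  2
 T  0  1  1  2  2  2  2  2  3  3
 P  0  1  1  2  3  3  3  3  3  3
 K  0  1  2  2  3  3  4  4  4  4
 K  0  1  2  2  3  3  4  5  5  5
 T  0  1  2  3  3  3  4  5  6  6
 A  0  1  2  3  3  4  4  5  6  7
 A  0  1  2  3  3  4  4  5  6  7
dp[9][9] = 7. One LCS (by backtracking along matches): KTPKKTA.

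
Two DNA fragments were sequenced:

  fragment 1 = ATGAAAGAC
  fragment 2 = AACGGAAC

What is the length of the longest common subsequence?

Let dp[i][j] be the LCS length of the first i bases of fragment 1 and the first j bases of fragment 2. dp[i][j] = dp[i-1][j-1]+1 when the i-th and j-th bases match, else max(dp[i-1][j], dp[i][j-1]).
    ·  A  A  C  G  G  A  A  C
 ·  0  0  0  0  0  0  0  0  0
 A  0  1  1  1  1  1  1  1  1
 T  0  1  1  1  1  1  1  1  1
 G  0  1  1  1  2  2  2  2  2
 A  0  1  2  2  2  2  3  3  3
 A  0  1  2  2  2  2  3  4  4
 A  0  1  2  2  2  2  3  4  4
 G  0  1  2  2  3  3  3  4  4
 A  0  1  2  2  3  3  4  4  4
 C  0  1  2  3  3  3  4  4  5
dp[9][8] = 5. One LCS (by backtracking along matches): AGAAC.

5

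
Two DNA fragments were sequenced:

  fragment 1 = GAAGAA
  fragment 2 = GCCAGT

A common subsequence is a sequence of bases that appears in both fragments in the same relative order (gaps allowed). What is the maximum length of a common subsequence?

Let dp[i][j] be the LCS length of the first i bases of fragment 1 and the first j bases of fragment 2. dp[i][j] = dp[i-1][j-1]+1 when the i-th and j-th bases match, else max(dp[i-1][j], dp[i][j-1]).
    ·  G  C  C  A  G  T
 ·  0  0  0  0  0  0  0
 G  0  1  1  1  1  1  1
 A  0  1  1  1  2  2  2
 A  0  1  1  1  2  2  2
 G  0  1  1  1  2  3  3
 A  0  1  1  1  2  3  3
 A  0  1  1  1  2  3  3
dp[6][6] = 3. One LCS (by backtracking along matches): GAG.

3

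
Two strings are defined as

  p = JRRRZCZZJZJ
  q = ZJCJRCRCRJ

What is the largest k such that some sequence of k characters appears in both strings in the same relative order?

Let dp[i][j] be the LCS length of the first i characters of p and the first j characters of q. dp[i][j] = dp[i-1][j-1]+1 when the i-th and j-th characters match, else max(dp[i-1][j], dp[i][j-1]).
    ·  Z  J  C  J  R  C  R  C  R  J
 ·  0  0  0  0  0  0  0  0  0  0  0
 J  0  0  1  1  1  1  1  1  1  1  1
 R  0  0  1  1  1  2  2  2  2  2  2
 R  0  0  1  1  1  2  2  3  3  3  3
 R  0  0  1  1  1  2  2  3  3  4  4
 Z  0  1  1  1  1  2  2  3  3  4  4
 C  0  1  1  2  2  2  3  3  4  4  4
 Z  0  1  1  2  2  2  3  3  4  4  4
 Z  0  1  1  2  2  2  3  3  4  4  4
 J  0  1  2  2  3  3  3  3  4  4  5
 Z  0  1  2  2  3  3  3  3  4  4  5
 J  0  1  2  2  3  3  3  3  4  4  5
dp[11][10] = 5. One LCS (by backtracking along matches): JRRRJ.

5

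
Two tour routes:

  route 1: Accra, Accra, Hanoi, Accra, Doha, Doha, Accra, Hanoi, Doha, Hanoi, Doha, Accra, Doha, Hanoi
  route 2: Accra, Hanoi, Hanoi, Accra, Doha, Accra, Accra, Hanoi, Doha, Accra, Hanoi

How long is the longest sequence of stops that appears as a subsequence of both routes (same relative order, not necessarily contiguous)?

Taking Accra (route 1 #1, route 2 #1); then Hanoi (route 1 #3, route 2 #3); then Accra (route 1 #4, route 2 #4); then Doha (route 1 #5, route 2 #5); then Accra (route 1 #7, route 2 #7); then Hanoi (route 1 #10, route 2 #8); then Doha (route 1 #11, route 2 #9); then Accra (route 1 #12, route 2 #10); then Hanoi (route 1 #14, route 2 #11) gives a common subsequence of length 9. Since dp[14][11] = 9, nothing longer is possible.

9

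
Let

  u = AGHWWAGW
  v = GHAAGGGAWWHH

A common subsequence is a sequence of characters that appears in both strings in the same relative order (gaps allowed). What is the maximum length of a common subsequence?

5

Taking G (u #2, v #1), then H (u #3, v #2), then A (u #6, v #4), then G (u #7, v #7), then W (u #8, v #10) gives a common subsequence of length 5, and the DP table's final entry dp[8][12] is also 5, so no common subsequence is longer.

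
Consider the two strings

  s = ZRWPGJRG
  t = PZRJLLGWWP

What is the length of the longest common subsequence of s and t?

Pick Z at s[1]=t[2] → R at s[2]=t[3] → W at s[3]=t[9] → P at s[4]=t[10]; all 4 characters appear in both, in order, and the DP table's final entry dp[8][10] is also 4, so no common subsequence is longer.

4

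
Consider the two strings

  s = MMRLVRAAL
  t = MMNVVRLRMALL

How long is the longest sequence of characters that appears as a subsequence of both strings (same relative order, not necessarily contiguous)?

7

Match M at s[1]=t[1]; then M at s[2]=t[2]; then R at s[3]=t[6]; then L at s[4]=t[7]; then R at s[6]=t[8]; then A at s[7]=t[10]; then L at s[9]=t[12] — 7 characters in the same relative order in both. Since dp[9][12] = 7, nothing longer is possible.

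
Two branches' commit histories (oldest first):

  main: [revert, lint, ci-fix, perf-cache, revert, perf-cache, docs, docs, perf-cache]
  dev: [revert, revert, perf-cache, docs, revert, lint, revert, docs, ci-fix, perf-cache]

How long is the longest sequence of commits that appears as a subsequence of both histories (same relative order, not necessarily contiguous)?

Taking revert [1,1]; then revert [5,2]; then perf-cache [6,3]; then docs [7,4]; then docs [8,8]; then perf-cache [9,10] gives a common subsequence of length 6. dp[9][10] = 6 confirms this is the maximum.

6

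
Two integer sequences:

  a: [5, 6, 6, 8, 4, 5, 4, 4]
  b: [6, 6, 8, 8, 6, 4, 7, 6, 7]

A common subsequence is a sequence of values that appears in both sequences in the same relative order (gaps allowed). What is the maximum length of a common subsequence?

Let dp[i][j] be the LCS length of the first i values of a and the first j values of b. dp[i][j] = dp[i-1][j-1]+1 when the i-th and j-th values match, else max(dp[i-1][j], dp[i][j-1]).
    ·  6  6  8  8  6  4  7  6  7
 ·  0  0  0  0  0  0  0  0  0  0
 5  0  0  0  0  0  0  0  0  0  0
 6  0  1  1  1  1  1  1  1  1  1
 6  0  1  2  2  2  2  2  2  2  2
 8  0  1  2  3  3  3  3  3  3  3
 4  0  1  2  3  3  3  4  4  4  4
 5  0  1  2  3  3  3  4  4  4  4
 4  0  1  2  3  3  3  4  4  4  4
 4  0  1  2  3  3  3  4  4  4  4
dp[8][9] = 4. One LCS (by backtracking along matches): 6, 6, 8, 4.

4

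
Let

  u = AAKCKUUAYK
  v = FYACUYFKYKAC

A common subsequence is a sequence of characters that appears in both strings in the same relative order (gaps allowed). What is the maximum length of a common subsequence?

Let dp[i][j] be the LCS length of the first i characters of u and the first j characters of v. dp[i][j] = dp[i-1][j-1]+1 when the i-th and j-th characters match, else max(dp[i-1][j], dp[i][j-1]).
    ·  F  Y  A  C  U  Y  F  K  Y  K  A  C
 ·  0  0  0  0  0  0  0  0  0  0  0  0  0
 A  0  0  0  1  1  1  1  1  1  1  1  1  1
 A  0  0  0  1  1  1  1  1  1  1  1  2  2
 K  0  0  0  1  1  1  1  1  2  2  2  2  2
 C  0  0  0  1  2  2  2  2  2  2  2  2  3
 K  0  0  0  1  2  2  2  2  3  3  3  3  3
 U  0  0  0  1  2  3  3  3  3  3  3  3  3
 U  0  0  0  1  2  3  3  3  3  3  3  3  3
 A  0  0  0  1  2  3  3  3  3  3  3  4  4
 Y  0  0  1  1  2  3  4  4  4  4  4  4  4
 K  0  0  1  1  2  3  4  4  5  5  5  5  5
dp[10][12] = 5. One LCS (by backtracking along matches): ACKYK.

5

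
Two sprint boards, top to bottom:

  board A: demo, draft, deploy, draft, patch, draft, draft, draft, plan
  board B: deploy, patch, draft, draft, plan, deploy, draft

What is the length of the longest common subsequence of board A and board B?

Taking deploy [3,1], then patch [5,2], then draft [6,3], then draft [7,4], then draft [8,7] gives a common subsequence of length 5. The LCS DP gives dp[9][7] = 5, so this is optimal.

5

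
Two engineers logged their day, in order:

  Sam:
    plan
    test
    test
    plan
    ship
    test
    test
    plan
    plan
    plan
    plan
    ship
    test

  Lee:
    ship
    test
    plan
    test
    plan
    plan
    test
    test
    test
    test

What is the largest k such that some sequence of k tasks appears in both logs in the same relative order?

One common subsequence of length 6: plan [1,3]; then test [2,4]; then test [3,7]; then test [6,8]; then test [7,9]; then test [13,10], and the DP table's final entry dp[13][10] is also 6, so no common subsequence is longer.

6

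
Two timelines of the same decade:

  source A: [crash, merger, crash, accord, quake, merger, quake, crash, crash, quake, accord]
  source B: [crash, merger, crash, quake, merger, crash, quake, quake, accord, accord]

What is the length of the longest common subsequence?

8

Taking crash [1,1], merger [2,2], crash [3,3], quake [5,4], merger [6,5], quake [7,7], quake [10,8], accord [11,10] gives a common subsequence of length 8. dp[11][10] = 8 confirms this is the maximum.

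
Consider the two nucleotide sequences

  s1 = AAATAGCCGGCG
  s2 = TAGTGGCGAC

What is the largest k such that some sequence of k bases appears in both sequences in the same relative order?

Taking T [4,1], A [5,2], G [6,3], G [9,5], G [10,6], C [11,7], G [12,8] gives a common subsequence of length 7. dp[12][10] = 7 confirms this is the maximum.

7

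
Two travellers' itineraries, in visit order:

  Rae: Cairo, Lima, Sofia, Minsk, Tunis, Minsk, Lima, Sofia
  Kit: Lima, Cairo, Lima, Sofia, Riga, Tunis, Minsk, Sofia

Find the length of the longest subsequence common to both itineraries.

6

Taking Cairo (Rae #1, Kit #2); then Lima (Rae #2, Kit #3); then Sofia (Rae #3, Kit #4); then Tunis (Rae #5, Kit #6); then Minsk (Rae #6, Kit #7); then Sofia (Rae #8, Kit #8) gives a common subsequence of length 6, and the DP table's final entry dp[8][8] is also 6, so no common subsequence is longer.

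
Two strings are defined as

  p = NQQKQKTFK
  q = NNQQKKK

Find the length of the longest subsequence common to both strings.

6

Let dp[i][j] be the LCS length of the first i characters of p and the first j characters of q. dp[i][j] = dp[i-1][j-1]+1 when the i-th and j-th characters match, else max(dp[i-1][j], dp[i][j-1]).
    ·  N  N  Q  Q  K  K  K
 ·  0  0  0  0  0  0  0  0
 N  0  1  1  1  1  1  1  1
 Q  0  1  1  2  2  2  2  2
 Q  0  1  1  2  3  3  3  3
 K  0  1  1  2  3  4  4  4
 Q  0  1  1  2  3  4  4  4
 K  0  1  1  2  3  4  5  5
 T  0  1  1  2  3  4  5  5
 F  0  1  1  2  3  4  5  5
 K  0  1  1  2  3  4  5  6
dp[9][7] = 6. One LCS (by backtracking along matches): NQQKKK.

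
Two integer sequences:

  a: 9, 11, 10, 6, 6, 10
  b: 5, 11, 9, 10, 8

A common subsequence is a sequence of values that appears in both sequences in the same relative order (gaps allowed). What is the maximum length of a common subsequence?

Pick 9 at a[1]=b[3] → 10 at a[3]=b[4]; all 2 values appear in both, in order, and the DP table's final entry dp[6][5] is also 2, so no common subsequence is longer.

2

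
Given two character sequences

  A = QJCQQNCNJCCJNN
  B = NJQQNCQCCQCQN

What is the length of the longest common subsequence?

8

One common subsequence of length 8: J (A #2, B #2), Q (A #4, B #3), Q (A #5, B #4), N (A #6, B #5), C (A #7, B #8), C (A #10, B #9), C (A #11, B #11), N (A #14, B #13). dp[14][13] = 8 confirms this is the maximum.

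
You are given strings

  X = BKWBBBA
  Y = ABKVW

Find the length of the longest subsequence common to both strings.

Let dp[i][j] be the LCS length of the first i characters of X and the first j characters of Y. dp[i][j] = dp[i-1][j-1]+1 when the i-th and j-th characters match, else max(dp[i-1][j], dp[i][j-1]).
    ·  A  B  K  V  W
 ·  0  0  0  0  0  0
 B  0  0  1  1  1  1
 K  0  0  1  2  2  2
 W  0  0  1  2  2  3
 B  0  0  1  2  2  3
 B  0  0  1  2  2  3
 B  0  0  1  2  2  3
 A  0  1  1  2  2  3
dp[7][5] = 3. One LCS (by backtracking along matches): BKW.

3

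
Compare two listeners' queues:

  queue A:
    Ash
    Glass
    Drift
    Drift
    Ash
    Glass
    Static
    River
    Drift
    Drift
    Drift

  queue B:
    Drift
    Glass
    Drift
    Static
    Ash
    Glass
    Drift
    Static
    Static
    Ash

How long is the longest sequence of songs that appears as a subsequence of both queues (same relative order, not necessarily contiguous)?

5

One common subsequence of length 5: Glass (queue A #2, queue B #2), Drift (queue A #3, queue B #3), Ash (queue A #5, queue B #5), Glass (queue A #6, queue B #6), Static (queue A #7, queue B #9). The LCS DP gives dp[11][10] = 5, so this is optimal.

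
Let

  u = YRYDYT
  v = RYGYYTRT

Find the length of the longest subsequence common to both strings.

4

One common subsequence of length 4: Y (u #1, v #2), Y (u #3, v #4), Y (u #5, v #5), T (u #6, v #8). Since dp[6][8] = 4, nothing longer is possible.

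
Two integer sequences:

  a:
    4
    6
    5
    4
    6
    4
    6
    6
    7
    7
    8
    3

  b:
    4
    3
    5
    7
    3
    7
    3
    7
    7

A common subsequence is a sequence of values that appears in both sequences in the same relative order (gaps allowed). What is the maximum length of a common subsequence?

Pick 4 [1,1]; then 5 [3,3]; then 7 [9,4]; then 7 [10,6]; then 3 [12,7]; all 5 values appear in both, in order. The LCS DP gives dp[12][9] = 5, so this is optimal.

5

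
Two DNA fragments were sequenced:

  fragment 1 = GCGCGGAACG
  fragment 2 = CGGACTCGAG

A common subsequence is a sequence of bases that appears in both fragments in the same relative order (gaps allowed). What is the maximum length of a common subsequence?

Let dp[i][j] be the LCS length of the first i bases of fragment 1 and the first j bases of fragment 2. dp[i][j] = dp[i-1][j-1]+1 when the i-th and j-th bases match, else max(dp[i-1][j], dp[i][j-1]).
    ·  C  G  G  A  C  T  C  G  A  G
 ·  0  0  0  0  0  0  0  0  0  0  0
 G  0  0  1  1  1  1  1  1  1  1  1
 C  0  1  1  1  1  2  2  2  2  2  2
 G  0  1  2  2  2  2  2  2  3  3  3
 C  0  1  2  2  2  3  3  3  3  3  3
 G  0  1  2  3  3  3  3  3  4  4  4
 G  0  1  2  3  3  3  3  3  4  4  5
 A  0  1  2  3  4  4  4  4  4  5  5
 A  0  1  2  3  4  4  4  4  4  5  5
 C  0  1  2  3  4  5  5  5  5  5  5
 G  0  1  2  3  4  5  5  5  6  6  6
dp[10][10] = 6. One LCS (by backtracking along matches): GCCGAG.

6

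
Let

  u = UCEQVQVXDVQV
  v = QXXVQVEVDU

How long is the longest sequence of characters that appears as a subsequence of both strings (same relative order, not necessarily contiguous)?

5

Let dp[i][j] be the LCS length of the first i characters of u and the first j characters of v. dp[i][j] = dp[i-1][j-1]+1 when the i-th and j-th characters match, else max(dp[i-1][j], dp[i][j-1]).
    ·  Q  X  X  V  Q  V  E  V  D  U
 ·  0  0  0  0  0  0  0  0  0  0  0
 U  0  0  0  0  0  0  0  0  0  0  1
 C  0  0  0  0  0  0  0  0  0  0  1
 E  0  0  0  0  0  0  0  1  1  1  1
 Q  0  1  1  1  1  1  1  1  1  1  1
 V  0  1  1  1  2  2  2  2  2  2  2
 Q  0  1  1  1  2  3  3  3  3  3  3
 V  0  1  1  1  2  3  4  4  4  4  4
 X  0  1  2  2  2  3  4  4  4  4  4
 D  0  1  2  2  2  3  4  4  4  5  5
 V  0  1  2  2  3  3  4  4  5  5  5
 Q  0  1  2  2  3  4  4  4  5  5  5
 V  0  1  2  2  3  4  5  5  5  5  5
dp[12][10] = 5. One LCS (by backtracking along matches): QVQVD.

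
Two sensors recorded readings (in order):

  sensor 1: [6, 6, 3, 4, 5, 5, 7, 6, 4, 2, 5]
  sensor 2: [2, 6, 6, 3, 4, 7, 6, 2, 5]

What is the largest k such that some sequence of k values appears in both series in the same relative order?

Pick 6 (sensor 1 #1, sensor 2 #2); then 6 (sensor 1 #2, sensor 2 #3); then 3 (sensor 1 #3, sensor 2 #4); then 4 (sensor 1 #4, sensor 2 #5); then 7 (sensor 1 #7, sensor 2 #6); then 6 (sensor 1 #8, sensor 2 #7); then 2 (sensor 1 #10, sensor 2 #8); then 5 (sensor 1 #11, sensor 2 #9); all 8 values appear in both, in order, and the DP table's final entry dp[11][9] is also 8, so no common subsequence is longer.

8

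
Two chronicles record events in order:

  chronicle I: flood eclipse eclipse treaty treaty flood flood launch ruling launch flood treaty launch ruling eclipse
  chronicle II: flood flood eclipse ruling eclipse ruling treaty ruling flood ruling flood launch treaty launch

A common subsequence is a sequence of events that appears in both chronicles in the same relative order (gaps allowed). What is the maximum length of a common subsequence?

One common subsequence of length 9: flood at chronicle I[1]=chronicle II[2] → eclipse at chronicle I[2]=chronicle II[3] → eclipse at chronicle I[3]=chronicle II[5] → treaty at chronicle I[4]=chronicle II[7] → flood at chronicle I[6]=chronicle II[9] → flood at chronicle I[7]=chronicle II[11] → launch at chronicle I[10]=chronicle II[12] → treaty at chronicle I[12]=chronicle II[13] → launch at chronicle I[13]=chronicle II[14], and the DP table's final entry dp[15][14] is also 9, so no common subsequence is longer.

9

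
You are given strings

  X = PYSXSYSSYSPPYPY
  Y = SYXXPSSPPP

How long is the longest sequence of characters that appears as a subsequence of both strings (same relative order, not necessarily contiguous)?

7

Let dp[i][j] be the LCS length of the first i characters of X and the first j characters of Y. dp[i][j] = dp[i-1][j-1]+1 when the i-th and j-th characters match, else max(dp[i-1][j], dp[i][j-1]).
    ·  S  Y  X  X  P  S  S  P  P  P
 ·  0  0  0  0  0  0  0  0  0  0  0
 P  0  0  0  0  0  1  1  1  1  1  1
 Y  0  0  1  1  1  1  1  1  1  1  1
 S  0  1  1  1  1  1  2  2  2  2  2
 X  0  1  1  2  2  2  2  2  2  2  2
 S  0  1  1  2  2  2  3  3  3  3  3
 Y  0  1  2  2  2  2  3  3  3  3  3
 S  0  1  2  2  2  2  3  4  4  4  4
 S  0  1  2  2  2  2  3  4  4  4  4
 Y  0  1  2  2  2  2  3  4  4  4  4
 S  0  1  2  2  2  2  3  4  4  4  4
 P  0  1  2  2  2  3  3  4  5  5  5
 P  0  1  2  2  2  3  3  4  5  6  6
 Y  0  1  2  2  2  3  3  4  5  6  6
 P  0  1  2  2  2  3  3  4  5  6  7
 Y  0  1  2  2  2  3  3  4  5  6  7
dp[15][10] = 7. One LCS (by backtracking along matches): YXSSPPP.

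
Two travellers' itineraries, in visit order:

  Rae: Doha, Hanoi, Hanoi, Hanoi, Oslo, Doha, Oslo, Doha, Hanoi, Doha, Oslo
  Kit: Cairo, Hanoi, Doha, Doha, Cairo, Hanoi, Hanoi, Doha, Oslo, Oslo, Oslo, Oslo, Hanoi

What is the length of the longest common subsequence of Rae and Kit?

One common subsequence of length 6: Doha at Rae[1]=Kit[4], then Hanoi at Rae[2]=Kit[6], then Hanoi at Rae[3]=Kit[7], then Oslo at Rae[5]=Kit[11], then Oslo at Rae[7]=Kit[12], then Hanoi at Rae[9]=Kit[13]. The LCS DP gives dp[11][13] = 6, so this is optimal.

6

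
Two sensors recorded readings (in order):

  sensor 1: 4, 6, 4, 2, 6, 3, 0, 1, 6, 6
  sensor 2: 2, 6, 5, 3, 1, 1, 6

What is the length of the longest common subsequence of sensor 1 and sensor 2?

5

Let dp[i][j] be the LCS length of the first i values of sensor 1 and the first j values of sensor 2. dp[i][j] = dp[i-1][j-1]+1 when the i-th and j-th values match, else max(dp[i-1][j], dp[i][j-1]).
    ·  2  6  5  3  1  1  6
 ·  0  0  0  0  0  0  0  0
 4  0  0  0  0  0  0  0  0
 6  0  0  1  1  1  1  1  1
 4  0  0  1  1  1  1  1  1
 2  0  1  1  1  1  1  1  1
 6  0  1  2  2  2  2  2  2
 3  0  1  2  2  3  3  3  3
 0  0  1  2  2  3  3  3  3
 1  0  1  2  2  3  4  4  4
 6  0  1  2  2  3  4  4  5
 6  0  1  2  2  3  4  4  5
dp[10][7] = 5. One LCS (by backtracking along matches): 2, 6, 3, 1, 6.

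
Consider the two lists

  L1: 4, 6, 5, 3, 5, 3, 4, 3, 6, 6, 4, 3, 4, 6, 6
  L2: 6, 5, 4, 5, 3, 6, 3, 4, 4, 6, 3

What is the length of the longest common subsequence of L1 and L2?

8

Pick 6 [2,1]; then 5 [3,2]; then 5 [5,4]; then 3 [6,5]; then 3 [8,7]; then 4 [11,8]; then 4 [13,9]; then 6 [14,10]; all 8 values appear in both, in order. dp[15][11] = 8 confirms this is the maximum.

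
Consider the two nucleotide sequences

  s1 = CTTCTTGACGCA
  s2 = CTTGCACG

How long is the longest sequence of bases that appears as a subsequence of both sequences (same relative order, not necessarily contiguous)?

7

Let dp[i][j] be the LCS length of the first i bases of s1 and the first j bases of s2. dp[i][j] = dp[i-1][j-1]+1 when the i-th and j-th bases match, else max(dp[i-1][j], dp[i][j-1]).
    ·  C  T  T  G  C  A  C  G
 ·  0  0  0  0  0  0  0  0  0
 C  0  1  1  1  1  1  1  1  1
 T  0  1  2  2  2  2  2  2  2
 T  0  1  2  3  3  3  3  3  3
 C  0  1  2  3  3  4  4  4  4
 T  0  1  2  3  3  4  4  4  4
 T  0  1  2  3  3  4  4  4  4
 G  0  1  2  3  4  4  4  4  5
 A  0  1  2  3  4  4  5  5  5
 C  0  1  2  3  4  5  5  6  6
 G  0  1  2  3  4  5  5  6  7
 C  0  1  2  3  4  5  5  6  7
 A  0  1  2  3  4  5  6  6  7
dp[12][8] = 7. One LCS (by backtracking along matches): CTTCACG.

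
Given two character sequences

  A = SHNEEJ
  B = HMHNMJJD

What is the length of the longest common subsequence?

Taking H at A[2]=B[3] → N at A[3]=B[4] → J at A[6]=B[7] gives a common subsequence of length 3, and the DP table's final entry dp[6][8] is also 3, so no common subsequence is longer.

3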